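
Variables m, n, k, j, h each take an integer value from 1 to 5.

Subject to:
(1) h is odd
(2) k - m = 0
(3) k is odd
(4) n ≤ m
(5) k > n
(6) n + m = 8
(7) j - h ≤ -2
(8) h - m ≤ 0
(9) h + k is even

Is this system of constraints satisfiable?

Satisfiable

The assignment m = 5, n = 3, k = 5, j = 1, h = 3 works:
  constraint 2 holds since k - m = 0.
  constraint 6 holds since n + m = 8.
The rest check out directly.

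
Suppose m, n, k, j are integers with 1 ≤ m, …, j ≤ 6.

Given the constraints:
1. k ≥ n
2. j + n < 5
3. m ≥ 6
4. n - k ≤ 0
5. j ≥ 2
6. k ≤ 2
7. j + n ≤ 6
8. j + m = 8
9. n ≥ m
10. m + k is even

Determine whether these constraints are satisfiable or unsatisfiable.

From constraint 5: j ≥ 2. From constraints 3 and 9: n ≥ m ≥ 6. Hence j + n ≥ 8. But constraint 7 requires j + n ≤ 6, and 6 < 8. Contradiction.

Unsatisfiable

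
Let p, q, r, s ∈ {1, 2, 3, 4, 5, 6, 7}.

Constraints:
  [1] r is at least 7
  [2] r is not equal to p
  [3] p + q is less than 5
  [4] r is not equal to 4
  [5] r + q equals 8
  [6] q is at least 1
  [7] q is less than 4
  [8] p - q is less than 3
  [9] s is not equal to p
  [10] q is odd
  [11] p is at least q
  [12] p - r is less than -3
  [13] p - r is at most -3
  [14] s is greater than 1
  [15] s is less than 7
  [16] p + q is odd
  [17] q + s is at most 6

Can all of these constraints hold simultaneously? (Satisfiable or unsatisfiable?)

One satisfying assignment is p = 2, q = 1, r = 7, s = 5.
For the less obvious constraints — constraint 3: p + q = 3; constraint 5: r + q = 8 — and the others hold by inspection.

Satisfiable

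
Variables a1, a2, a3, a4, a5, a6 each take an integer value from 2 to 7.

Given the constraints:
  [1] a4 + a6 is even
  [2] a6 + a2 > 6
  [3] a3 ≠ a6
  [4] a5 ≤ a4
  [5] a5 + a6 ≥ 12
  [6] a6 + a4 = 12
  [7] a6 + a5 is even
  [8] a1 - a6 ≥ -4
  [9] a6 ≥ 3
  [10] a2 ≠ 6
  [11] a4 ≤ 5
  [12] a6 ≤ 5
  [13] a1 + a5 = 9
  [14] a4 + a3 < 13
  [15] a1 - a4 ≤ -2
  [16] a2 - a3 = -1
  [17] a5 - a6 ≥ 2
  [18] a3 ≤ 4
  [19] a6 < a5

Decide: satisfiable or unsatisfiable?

Unsatisfiable

From constraints 4 and 11: a5 ≤ a4 ≤ 5. From constraint 12: a6 ≤ 5. Hence a5 + a6 ≤ 10. But constraint 5 requires a5 + a6 ≥ 12, and 12 > 10. Contradiction.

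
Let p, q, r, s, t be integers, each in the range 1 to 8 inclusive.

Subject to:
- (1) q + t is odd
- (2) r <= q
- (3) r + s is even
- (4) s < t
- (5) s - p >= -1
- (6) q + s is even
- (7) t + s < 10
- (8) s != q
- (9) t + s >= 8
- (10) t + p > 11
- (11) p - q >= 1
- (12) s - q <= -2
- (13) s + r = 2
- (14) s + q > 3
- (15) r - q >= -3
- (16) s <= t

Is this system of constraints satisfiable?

Constraints 5, 11, and 12 give s − p ≥ -1, p − q ≥ 1, q − s ≥ 2.
Adding all 3 inequalities: the left sides telescope to 0, and the right sides sum to (-1) + 1 + 2 = 2. So 0 ≥ 2, which is false.

Unsatisfiable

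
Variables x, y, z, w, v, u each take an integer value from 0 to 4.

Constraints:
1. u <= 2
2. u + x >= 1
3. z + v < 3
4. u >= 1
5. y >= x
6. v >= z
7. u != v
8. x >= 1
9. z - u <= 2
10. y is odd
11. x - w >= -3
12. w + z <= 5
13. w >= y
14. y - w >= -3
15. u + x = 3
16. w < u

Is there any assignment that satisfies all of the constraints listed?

Satisfiable

The assignment x = 1, y = 1, z = 1, w = 1, v = 1, u = 2 works:
  constraint 2 holds since u + x = 3.
  constraint 3 holds since z + v = 2.
  constraint 9 holds since z - u = -1.
The rest check out directly.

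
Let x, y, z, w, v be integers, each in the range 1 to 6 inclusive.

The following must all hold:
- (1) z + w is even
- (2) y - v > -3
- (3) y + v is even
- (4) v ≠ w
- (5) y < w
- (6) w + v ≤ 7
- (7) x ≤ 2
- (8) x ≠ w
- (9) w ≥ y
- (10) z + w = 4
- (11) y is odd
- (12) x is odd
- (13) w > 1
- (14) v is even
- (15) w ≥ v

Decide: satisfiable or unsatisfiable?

Constraint 11 makes y odd and constraint 14 makes v even, so y + v must be odd. Constraint 3 says y + v is even — contradiction.

Unsatisfiable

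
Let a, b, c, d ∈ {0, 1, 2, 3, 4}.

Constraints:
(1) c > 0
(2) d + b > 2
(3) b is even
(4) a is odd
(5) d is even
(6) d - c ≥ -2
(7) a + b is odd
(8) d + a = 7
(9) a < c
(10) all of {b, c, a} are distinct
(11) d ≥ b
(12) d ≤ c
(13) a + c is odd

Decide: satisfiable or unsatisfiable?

Try a = 3, b = 0, c = 4, d = 4.
Check constraint 2: d + b = 4; constraint 6: d - c = 0. The remaining constraints are straightforward to verify.

Satisfiable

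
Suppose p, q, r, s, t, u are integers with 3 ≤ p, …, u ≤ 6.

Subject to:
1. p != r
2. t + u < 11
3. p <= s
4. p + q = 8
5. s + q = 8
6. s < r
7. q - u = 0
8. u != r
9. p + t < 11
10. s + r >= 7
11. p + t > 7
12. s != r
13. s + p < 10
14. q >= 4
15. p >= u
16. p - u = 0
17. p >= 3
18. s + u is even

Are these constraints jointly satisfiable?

Satisfiable

One satisfying assignment is p = 4, q = 4, r = 6, s = 4, t = 6, u = 4.
For the less obvious constraints — constraint 2: t + u = 10; constraint 4: p + q = 8; constraint 5: s + q = 8 — and the others hold by inspection.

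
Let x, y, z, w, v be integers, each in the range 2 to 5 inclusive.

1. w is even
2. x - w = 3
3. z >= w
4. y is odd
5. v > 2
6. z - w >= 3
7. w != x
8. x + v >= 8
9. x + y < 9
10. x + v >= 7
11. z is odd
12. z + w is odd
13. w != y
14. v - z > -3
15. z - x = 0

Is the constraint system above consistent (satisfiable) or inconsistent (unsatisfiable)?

Setting (x, y, z, w, v) = (5, 3, 5, 2, 5) satisfies everything: constraint 2: x - w = 3; constraint 6: z - w = 3, and the others follow.

Satisfiable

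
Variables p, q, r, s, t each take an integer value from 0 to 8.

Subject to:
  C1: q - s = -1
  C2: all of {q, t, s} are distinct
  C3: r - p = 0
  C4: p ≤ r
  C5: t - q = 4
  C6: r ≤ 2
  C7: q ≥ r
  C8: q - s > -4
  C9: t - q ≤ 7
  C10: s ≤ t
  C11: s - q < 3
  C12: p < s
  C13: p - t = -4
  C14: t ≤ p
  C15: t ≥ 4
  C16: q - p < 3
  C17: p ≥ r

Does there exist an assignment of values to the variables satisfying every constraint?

From constraints 14 and 15: p ≥ t and t ≥ 4, so p ≥ 4. From constraints 4 and 6: p ≤ r and r ≤ 2, so p ≤ 2. But 2 < 4, so no value of p works.

Unsatisfiable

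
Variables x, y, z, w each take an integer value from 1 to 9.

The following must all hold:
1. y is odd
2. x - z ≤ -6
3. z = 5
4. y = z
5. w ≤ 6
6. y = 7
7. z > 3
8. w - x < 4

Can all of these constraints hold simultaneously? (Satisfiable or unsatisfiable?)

Constraint 6 fixes y = 7 and constraint 3 fixes z = 5, but constraint 4 requires y = z. Since 7 ≠ 5, contradiction.

Unsatisfiable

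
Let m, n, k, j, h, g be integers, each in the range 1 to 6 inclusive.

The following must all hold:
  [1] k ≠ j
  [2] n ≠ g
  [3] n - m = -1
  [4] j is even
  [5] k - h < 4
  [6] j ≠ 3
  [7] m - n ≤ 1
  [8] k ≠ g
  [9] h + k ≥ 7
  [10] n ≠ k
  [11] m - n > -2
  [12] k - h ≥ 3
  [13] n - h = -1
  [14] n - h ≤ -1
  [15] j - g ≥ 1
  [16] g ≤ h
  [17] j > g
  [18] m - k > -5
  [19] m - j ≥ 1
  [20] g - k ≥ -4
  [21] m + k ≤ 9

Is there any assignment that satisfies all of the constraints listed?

Constraints 7, 12, 14, 15, 19, and 20 give n − m ≥ -1, m − j ≥ 1, j − g ≥ 1, g − k ≥ -4, k − h ≥ 3, h − n ≥ 1.
Adding all 6 inequalities: the left sides telescope to 0, and the right sides sum to (-1) + 1 + 1 + (-4) + 3 + 1 = 1. So 0 ≥ 1, which is false.

Unsatisfiable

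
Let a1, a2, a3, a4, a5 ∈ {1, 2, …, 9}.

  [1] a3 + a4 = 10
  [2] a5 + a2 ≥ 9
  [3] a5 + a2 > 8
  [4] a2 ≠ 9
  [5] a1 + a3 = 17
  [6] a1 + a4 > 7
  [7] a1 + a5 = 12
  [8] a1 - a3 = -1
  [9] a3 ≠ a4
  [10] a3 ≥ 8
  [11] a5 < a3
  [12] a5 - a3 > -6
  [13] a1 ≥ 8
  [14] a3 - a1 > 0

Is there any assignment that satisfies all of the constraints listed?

Setting (a1, a2, a3, a4, a5) = (8, 6, 9, 1, 4) satisfies everything: constraint 1: a3 + a4 = 10; constraint 2: a5 + a2 = 10; constraint 3: a5 + a2 = 10, and the others follow.

Satisfiable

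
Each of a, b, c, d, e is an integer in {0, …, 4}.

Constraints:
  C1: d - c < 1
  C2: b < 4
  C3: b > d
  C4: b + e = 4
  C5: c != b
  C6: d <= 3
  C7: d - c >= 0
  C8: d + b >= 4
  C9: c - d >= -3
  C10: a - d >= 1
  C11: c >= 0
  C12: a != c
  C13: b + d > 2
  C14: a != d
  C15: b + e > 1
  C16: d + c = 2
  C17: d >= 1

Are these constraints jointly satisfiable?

Try a = 3, b = 3, c = 1, d = 1, e = 1.
Check constraint 1: d - c = 0; constraint 4: b + e = 4. The remaining constraints are straightforward to verify.

Satisfiable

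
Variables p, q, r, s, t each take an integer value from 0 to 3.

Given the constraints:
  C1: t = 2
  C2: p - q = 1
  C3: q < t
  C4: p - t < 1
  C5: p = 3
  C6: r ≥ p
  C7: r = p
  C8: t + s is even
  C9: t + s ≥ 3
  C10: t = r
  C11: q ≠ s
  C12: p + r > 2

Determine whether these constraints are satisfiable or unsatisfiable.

Unsatisfiable

Constraint 1 fixes t = 2 and constraint 5 fixes p = 3. Constraints 7 and 10 give t = r = p, so t = p. But 2 ≠ 3 — contradiction.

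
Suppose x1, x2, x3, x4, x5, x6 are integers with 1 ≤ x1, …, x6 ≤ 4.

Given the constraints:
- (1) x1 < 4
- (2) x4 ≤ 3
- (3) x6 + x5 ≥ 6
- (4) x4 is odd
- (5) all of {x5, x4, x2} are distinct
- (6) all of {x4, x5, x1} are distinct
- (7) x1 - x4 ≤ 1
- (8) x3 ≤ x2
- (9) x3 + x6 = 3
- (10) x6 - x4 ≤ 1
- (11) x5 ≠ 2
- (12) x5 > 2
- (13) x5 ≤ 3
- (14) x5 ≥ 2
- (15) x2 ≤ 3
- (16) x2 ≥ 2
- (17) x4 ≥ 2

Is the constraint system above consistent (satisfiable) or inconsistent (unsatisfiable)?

Constraints 2, 13, 14, 15, 16, and 17 confine each of x5, x4, x2 to the 2 values {2, 3}.
Constraint 5 requires all 3 of them to be distinct, but only 2 values are available — impossible by the pigeonhole principle.

Unsatisfiable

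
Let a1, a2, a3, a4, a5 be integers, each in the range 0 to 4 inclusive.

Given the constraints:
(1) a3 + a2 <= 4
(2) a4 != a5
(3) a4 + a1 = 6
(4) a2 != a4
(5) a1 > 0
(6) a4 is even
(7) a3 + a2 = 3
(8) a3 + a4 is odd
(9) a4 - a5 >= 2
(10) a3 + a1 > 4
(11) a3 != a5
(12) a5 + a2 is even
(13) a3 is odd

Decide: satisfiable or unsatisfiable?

Take a1 = 2, a2 = 0, a3 = 3, a4 = 4, a5 = 0. Then constraint 1: a3 + a2 = 3; constraint 3: a4 + a1 = 6; constraint 7: a3 + a2 = 3, and every other listed constraint is also met.

Satisfiable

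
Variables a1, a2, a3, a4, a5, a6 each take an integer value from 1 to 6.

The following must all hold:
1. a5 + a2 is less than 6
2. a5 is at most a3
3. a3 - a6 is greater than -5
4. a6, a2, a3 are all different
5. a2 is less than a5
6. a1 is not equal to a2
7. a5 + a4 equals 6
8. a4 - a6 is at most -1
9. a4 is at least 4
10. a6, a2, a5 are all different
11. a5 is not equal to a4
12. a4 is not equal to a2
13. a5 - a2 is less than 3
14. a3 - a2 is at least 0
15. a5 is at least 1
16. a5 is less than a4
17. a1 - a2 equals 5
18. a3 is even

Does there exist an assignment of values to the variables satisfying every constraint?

Satisfiable

Try a1 = 6, a2 = 1, a3 = 4, a4 = 4, a5 = 2, a6 = 6.
Check constraint 1: a5 + a2 = 3; constraint 3: a3 - a6 = -2. The remaining constraints are straightforward to verify.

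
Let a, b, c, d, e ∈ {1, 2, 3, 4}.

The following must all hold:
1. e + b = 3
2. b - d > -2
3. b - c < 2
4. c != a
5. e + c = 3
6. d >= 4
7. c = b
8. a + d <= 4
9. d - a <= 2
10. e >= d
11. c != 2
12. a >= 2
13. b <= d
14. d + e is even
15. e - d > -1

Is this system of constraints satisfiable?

From constraint 12: a ≥ 2. From constraint 6: d ≥ 4. Hence a + d ≥ 6. But constraint 8 requires a + d ≤ 4, and 4 < 6. Contradiction.

Unsatisfiable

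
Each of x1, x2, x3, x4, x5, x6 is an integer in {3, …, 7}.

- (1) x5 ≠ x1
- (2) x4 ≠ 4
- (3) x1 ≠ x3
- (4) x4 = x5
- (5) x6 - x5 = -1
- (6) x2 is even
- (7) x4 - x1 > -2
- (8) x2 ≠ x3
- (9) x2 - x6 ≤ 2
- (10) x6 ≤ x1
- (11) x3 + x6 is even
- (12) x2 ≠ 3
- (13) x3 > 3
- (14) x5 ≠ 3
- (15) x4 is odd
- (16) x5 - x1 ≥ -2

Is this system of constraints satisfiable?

Satisfiable

Take x1 = 6, x2 = 6, x3 = 4, x4 = 7, x5 = 7, x6 = 6. Then constraint 5: x6 - x5 = -1; constraint 7: x4 - x1 = 1, and every other listed constraint is also met.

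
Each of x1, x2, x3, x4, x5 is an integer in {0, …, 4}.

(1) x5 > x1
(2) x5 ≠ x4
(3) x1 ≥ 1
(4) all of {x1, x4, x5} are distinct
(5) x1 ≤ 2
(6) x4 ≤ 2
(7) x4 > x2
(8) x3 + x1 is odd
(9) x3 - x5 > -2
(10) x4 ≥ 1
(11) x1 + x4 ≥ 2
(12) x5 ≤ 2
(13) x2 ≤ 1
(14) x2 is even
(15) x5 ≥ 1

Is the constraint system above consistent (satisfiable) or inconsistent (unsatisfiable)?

Constraints 3, 5, 6, 10, 12, and 15 confine each of x1, x4, x5 to the 2 values {1, 2}.
Constraint 4 requires all 3 of them to be distinct, but only 2 values are available — impossible by the pigeonhole principle.

Unsatisfiable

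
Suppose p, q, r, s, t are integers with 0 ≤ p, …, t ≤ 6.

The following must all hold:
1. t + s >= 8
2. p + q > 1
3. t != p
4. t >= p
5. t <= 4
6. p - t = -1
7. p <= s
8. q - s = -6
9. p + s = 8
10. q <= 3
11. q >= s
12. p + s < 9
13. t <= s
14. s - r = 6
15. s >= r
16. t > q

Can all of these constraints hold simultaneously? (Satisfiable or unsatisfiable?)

Unsatisfiable

From constraints 4 and 5: p ≤ t ≤ 4. From constraints 10 and 11: s ≤ q ≤ 3. Hence p + s ≤ 7. But constraint 9 requires p + s = 8, and 8 > 7. Contradiction.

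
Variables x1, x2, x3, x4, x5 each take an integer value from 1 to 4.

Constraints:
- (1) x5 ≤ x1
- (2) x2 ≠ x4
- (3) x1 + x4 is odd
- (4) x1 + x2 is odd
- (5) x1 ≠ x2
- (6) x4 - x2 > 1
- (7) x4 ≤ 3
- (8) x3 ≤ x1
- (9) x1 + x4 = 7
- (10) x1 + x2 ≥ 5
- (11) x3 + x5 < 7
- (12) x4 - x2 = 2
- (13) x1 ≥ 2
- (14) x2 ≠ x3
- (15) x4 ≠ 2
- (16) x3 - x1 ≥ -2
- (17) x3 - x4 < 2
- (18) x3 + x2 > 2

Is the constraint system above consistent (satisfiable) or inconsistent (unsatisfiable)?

Setting (x1, x2, x3, x4, x5) = (4, 1, 4, 3, 1) satisfies everything: constraint 6: x4 - x2 = 2; constraint 9: x1 + x4 = 7, and the others follow.

Satisfiable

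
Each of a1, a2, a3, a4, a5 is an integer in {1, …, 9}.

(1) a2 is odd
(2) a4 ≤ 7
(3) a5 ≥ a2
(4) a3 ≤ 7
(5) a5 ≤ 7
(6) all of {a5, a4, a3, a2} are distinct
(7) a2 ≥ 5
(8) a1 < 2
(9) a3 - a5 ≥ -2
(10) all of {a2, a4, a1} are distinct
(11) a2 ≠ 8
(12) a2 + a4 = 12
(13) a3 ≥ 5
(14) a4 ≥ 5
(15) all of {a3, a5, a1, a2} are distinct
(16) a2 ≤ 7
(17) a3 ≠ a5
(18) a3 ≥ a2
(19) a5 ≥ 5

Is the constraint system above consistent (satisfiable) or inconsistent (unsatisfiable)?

Unsatisfiable

Constraints 2, 4, 5, 7, 13, 14, 16, and 19 confine each of a5, a4, a3, a2 to the 3 values {5, …, 7}.
Constraint 6 requires all 4 of them to be distinct, but only 3 values are available — impossible by the pigeonhole principle.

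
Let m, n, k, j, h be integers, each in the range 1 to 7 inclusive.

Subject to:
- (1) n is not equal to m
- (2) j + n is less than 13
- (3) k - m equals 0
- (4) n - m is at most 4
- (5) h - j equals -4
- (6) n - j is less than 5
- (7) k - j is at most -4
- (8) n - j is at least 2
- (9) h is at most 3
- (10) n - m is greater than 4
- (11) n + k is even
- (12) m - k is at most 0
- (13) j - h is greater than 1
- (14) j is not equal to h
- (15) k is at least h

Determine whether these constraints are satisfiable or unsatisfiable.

Unsatisfiable

Constraints 4, 7, 8, and 12 give n − j ≥ 2, j − k ≥ 4, k − m ≥ 0, m − n ≥ -4.
Adding all 4 inequalities: the left sides telescope to 0, and the right sides sum to 2 + 4 + 0 + (-4) = 2. So 0 ≥ 2, which is false.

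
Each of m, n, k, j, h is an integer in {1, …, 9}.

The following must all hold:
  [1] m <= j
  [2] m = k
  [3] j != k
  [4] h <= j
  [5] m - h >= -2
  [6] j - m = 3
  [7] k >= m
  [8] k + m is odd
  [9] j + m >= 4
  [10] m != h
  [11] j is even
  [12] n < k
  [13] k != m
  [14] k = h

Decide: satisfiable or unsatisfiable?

Unsatisfiable

From constraints 2 and 14, m = k = h, so m = h. But constraint 10 says m ≠ h. Contradiction.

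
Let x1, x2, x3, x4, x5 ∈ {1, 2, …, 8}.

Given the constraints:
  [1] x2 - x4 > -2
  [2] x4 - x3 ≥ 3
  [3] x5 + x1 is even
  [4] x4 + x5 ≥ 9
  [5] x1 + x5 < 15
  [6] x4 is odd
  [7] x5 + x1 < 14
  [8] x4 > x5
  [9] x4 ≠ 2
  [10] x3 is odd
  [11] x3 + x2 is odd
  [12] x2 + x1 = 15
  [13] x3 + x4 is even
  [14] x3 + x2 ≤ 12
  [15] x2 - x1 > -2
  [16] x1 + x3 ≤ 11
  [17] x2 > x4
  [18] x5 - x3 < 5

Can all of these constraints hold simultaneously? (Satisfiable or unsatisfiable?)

Satisfiable

Setting (x1, x2, x3, x4, x5) = (7, 8, 3, 7, 5) satisfies everything: constraint 1: x2 - x4 = 1; constraint 2: x4 - x3 = 4; constraint 4: x4 + x5 = 12, and the others follow.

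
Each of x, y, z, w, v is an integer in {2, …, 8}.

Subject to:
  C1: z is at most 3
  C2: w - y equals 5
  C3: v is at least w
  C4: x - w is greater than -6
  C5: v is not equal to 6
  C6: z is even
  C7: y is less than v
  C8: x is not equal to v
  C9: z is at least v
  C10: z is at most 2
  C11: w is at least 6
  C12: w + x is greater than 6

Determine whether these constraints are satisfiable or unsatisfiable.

Unsatisfiable

From constraints 3 and 11: v ≥ w and w ≥ 6, so v ≥ 6. From constraints 1 and 9: v ≤ z and z ≤ 3, so v ≤ 3. But 3 < 6, so no value of v works.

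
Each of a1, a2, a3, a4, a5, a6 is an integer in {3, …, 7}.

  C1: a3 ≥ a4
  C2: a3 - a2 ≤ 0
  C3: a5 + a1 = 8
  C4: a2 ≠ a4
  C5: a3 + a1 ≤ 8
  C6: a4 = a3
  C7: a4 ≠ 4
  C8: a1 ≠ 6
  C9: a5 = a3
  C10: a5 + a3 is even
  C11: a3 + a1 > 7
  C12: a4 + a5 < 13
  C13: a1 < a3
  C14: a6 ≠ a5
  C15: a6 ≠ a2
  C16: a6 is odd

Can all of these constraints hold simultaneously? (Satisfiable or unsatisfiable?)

Satisfiable

One satisfying assignment is a1 = 3, a2 = 7, a3 = 5, a4 = 5, a5 = 5, a6 = 3.
For the less obvious constraints — constraint 2: a3 - a2 = -2; constraint 3: a5 + a1 = 8 — and the others hold by inspection.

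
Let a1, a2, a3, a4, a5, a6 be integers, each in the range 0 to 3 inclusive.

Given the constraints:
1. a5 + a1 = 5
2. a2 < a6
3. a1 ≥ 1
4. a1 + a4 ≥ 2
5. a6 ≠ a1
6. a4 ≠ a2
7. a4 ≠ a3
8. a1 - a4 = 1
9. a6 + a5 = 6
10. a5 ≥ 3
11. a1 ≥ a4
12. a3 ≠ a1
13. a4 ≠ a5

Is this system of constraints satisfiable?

Satisfiable

The assignment a1 = 2, a2 = 0, a3 = 3, a4 = 1, a5 = 3, a6 = 3 works:
  constraint 1 holds since a5 + a1 = 5.
  constraint 4 holds since a1 + a4 = 3.
The rest check out directly.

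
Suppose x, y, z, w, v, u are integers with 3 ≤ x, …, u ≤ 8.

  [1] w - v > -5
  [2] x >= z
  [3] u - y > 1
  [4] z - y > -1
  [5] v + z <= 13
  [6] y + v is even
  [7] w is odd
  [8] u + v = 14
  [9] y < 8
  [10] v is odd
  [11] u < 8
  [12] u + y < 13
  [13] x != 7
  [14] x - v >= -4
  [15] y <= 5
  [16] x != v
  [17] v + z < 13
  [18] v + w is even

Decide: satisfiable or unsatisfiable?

One satisfying assignment is x = 6, y = 3, z = 5, w = 3, v = 7, u = 7.
For the less obvious constraints — constraint 1: w - v = -4; constraint 3: u - y = 4; constraint 4: z - y = 2 — and the others hold by inspection.

Satisfiable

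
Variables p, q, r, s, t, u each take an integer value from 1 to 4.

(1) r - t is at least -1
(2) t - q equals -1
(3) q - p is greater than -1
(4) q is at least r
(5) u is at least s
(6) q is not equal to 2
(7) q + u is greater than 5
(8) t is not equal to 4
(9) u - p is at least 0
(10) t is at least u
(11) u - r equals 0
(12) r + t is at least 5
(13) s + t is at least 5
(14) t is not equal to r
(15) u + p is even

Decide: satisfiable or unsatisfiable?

One satisfying assignment is p = 2, q = 4, r = 2, s = 2, t = 3, u = 2.
For the less obvious constraints — constraint 1: r - t = -1; constraint 2: t - q = -1 — and the others hold by inspection.

Satisfiable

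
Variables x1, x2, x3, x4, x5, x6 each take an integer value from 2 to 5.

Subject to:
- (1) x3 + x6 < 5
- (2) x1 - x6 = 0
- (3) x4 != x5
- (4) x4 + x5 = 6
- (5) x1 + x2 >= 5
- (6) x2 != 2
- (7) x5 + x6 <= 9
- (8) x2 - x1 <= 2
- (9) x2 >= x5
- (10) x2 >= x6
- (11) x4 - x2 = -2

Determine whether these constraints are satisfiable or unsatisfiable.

Setting (x1, x2, x3, x4, x5, x6) = (2, 4, 2, 2, 4, 2) satisfies everything: constraint 1: x3 + x6 = 4; constraint 2: x1 - x6 = 0, and the others follow.

Satisfiable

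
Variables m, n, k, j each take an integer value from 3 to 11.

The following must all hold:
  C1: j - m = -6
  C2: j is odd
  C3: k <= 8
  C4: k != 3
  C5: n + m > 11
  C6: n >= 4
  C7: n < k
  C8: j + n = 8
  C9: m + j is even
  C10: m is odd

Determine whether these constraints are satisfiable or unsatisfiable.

One satisfying assignment is m = 9, n = 5, k = 7, j = 3.
For the less obvious constraints — constraint 1: j - m = -6; constraint 5: n + m = 14 — and the others hold by inspection.

Satisfiable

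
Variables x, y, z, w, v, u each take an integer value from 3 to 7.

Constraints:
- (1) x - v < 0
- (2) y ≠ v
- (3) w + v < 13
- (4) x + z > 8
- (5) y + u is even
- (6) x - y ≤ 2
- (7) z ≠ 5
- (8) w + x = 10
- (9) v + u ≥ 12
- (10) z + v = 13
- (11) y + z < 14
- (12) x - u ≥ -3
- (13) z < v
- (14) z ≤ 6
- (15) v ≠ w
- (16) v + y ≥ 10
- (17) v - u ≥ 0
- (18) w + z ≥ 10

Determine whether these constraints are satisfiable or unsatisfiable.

Satisfiable

Try x = 5, y = 5, z = 6, w = 5, v = 7, u = 7.
Check constraint 1: x - v = -2; constraint 3: w + v = 12; constraint 4: x + z = 11. The remaining constraints are straightforward to verify.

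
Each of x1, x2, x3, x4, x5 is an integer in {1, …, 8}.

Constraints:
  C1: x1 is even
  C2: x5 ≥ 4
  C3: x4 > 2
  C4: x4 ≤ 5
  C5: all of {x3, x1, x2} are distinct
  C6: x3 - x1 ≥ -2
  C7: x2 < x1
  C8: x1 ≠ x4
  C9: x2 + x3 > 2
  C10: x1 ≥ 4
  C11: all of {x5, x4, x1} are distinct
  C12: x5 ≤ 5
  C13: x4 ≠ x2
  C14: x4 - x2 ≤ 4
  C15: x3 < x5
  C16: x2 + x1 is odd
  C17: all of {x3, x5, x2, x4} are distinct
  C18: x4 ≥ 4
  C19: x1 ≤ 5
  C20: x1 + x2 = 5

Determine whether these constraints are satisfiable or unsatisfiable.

Constraints 2, 4, 10, 12, 18, and 19 confine each of x5, x4, x1 to the 2 values {4, 5}.
Constraint 11 requires all 3 of them to be distinct, but only 2 values are available — impossible by the pigeonhole principle.

Unsatisfiable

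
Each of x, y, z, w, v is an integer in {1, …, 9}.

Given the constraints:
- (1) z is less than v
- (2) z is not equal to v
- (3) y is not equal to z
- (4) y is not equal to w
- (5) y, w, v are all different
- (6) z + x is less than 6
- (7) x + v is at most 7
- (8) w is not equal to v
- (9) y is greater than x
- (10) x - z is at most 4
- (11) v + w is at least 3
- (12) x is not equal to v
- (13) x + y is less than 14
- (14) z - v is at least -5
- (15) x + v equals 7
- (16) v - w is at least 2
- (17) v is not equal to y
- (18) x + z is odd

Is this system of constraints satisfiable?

Try x = 3, y = 8, z = 2, w = 2, v = 4.
Check constraint 6: z + x = 5; constraint 7: x + v = 7. The remaining constraints are straightforward to verify.

Satisfiable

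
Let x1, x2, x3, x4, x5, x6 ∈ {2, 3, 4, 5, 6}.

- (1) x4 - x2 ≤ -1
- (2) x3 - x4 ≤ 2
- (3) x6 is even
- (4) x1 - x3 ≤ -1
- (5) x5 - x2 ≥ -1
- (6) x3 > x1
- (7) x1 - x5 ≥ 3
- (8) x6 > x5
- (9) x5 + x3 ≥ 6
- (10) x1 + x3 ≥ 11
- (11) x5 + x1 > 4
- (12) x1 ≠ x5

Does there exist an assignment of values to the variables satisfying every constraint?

Constraints 1, 2, 4, 5, and 7 give x1 − x5 ≥ 3, x5 − x2 ≥ -1, x2 − x4 ≥ 1, x4 − x3 ≥ -2, x3 − x1 ≥ 1.
Adding all 5 inequalities: the left sides telescope to 0, and the right sides sum to 3 + (-1) + 1 + (-2) + 1 = 2. So 0 ≥ 2, which is false.

Unsatisfiable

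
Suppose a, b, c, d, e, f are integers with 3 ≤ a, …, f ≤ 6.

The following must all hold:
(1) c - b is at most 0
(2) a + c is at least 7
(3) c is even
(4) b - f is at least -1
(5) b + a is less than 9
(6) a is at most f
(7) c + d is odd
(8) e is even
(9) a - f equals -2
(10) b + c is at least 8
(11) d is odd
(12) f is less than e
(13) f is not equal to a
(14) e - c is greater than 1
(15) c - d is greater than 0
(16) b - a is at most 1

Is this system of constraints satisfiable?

Satisfiable

Setting (a, b, c, d, e, f) = (3, 4, 4, 3, 6, 5) satisfies everything: constraint 1: c - b = 0; constraint 2: a + c = 7, and the others follow.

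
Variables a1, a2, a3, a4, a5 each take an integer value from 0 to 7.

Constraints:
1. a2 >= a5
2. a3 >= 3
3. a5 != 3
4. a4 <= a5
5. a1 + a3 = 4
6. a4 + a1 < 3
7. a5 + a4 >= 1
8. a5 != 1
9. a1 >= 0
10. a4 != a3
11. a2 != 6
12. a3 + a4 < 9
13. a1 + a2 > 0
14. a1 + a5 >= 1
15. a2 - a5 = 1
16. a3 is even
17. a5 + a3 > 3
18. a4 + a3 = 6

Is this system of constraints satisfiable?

One satisfying assignment is a1 = 0, a2 = 3, a3 = 4, a4 = 2, a5 = 2.
For the less obvious constraints — constraint 5: a1 + a3 = 4; constraint 6: a4 + a1 = 2; constraint 7: a5 + a4 = 4 — and the others hold by inspection.

Satisfiable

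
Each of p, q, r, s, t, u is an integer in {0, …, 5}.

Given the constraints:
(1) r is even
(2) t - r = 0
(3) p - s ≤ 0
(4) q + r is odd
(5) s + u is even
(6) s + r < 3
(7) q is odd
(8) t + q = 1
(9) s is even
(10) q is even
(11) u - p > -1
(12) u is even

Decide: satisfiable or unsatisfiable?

Constraint 10 makes q even and constraint 1 makes r even, so q + r must be even. Constraint 4 says q + r is odd — contradiction.

Unsatisfiable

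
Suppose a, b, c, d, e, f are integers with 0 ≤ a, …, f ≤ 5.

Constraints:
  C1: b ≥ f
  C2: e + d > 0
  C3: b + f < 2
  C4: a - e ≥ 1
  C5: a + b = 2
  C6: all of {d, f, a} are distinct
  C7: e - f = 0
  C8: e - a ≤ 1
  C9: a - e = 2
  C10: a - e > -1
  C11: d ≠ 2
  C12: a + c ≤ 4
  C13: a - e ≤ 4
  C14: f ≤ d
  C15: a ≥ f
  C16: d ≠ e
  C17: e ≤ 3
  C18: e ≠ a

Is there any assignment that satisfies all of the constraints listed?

Setting (a, b, c, d, e, f) = (2, 0, 0, 3, 0, 0) satisfies everything: constraint 2: e + d = 3; constraint 3: b + f = 0; constraint 4: a - e = 2, and the others follow.

Satisfiable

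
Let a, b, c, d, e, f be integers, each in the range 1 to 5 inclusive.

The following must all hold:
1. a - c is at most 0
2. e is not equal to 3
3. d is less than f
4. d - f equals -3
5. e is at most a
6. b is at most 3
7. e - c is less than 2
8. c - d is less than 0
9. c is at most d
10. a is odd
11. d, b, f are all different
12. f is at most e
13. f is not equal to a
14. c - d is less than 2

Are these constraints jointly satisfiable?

Constraints 1, 3, 5, 8, and 12 give e ≤ a, a ≤ c, c < d, d < f, f ≤ e. Chaining: e ≤ a ≤ c < d < f ≤ e, which forces e < e — impossible.

Unsatisfiable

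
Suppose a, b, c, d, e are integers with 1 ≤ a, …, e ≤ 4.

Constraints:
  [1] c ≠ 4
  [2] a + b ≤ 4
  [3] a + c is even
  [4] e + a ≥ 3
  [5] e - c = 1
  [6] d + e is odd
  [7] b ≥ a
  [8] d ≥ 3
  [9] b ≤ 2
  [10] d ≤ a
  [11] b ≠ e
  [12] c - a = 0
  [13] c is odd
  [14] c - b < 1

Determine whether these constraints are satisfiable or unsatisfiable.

From constraints 8 and 10: a ≥ d and d ≥ 3, so a ≥ 3. From constraints 7 and 9: a ≤ b and b ≤ 2, so a ≤ 2. But 2 < 3, so no value of a works.

Unsatisfiable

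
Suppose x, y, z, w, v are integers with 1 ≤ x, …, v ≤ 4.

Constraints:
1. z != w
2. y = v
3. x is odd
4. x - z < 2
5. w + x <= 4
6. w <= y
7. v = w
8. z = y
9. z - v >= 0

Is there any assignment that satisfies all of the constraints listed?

Unsatisfiable

From constraints 2, 7, and 8, z = y = v = w, so z = w. But constraint 1 says z ≠ w. Contradiction.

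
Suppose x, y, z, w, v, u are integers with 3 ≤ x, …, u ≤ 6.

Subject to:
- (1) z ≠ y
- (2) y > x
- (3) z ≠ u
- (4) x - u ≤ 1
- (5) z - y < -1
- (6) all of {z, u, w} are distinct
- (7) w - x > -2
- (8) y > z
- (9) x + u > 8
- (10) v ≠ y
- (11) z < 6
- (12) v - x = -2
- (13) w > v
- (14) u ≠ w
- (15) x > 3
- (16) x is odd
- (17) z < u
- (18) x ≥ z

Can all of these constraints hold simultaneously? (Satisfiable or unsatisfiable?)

Take x = 5, y = 6, z = 3, w = 6, v = 3, u = 4. Then constraint 4: x - u = 1; constraint 5: z - y = -3, and every other listed constraint is also met.

Satisfiable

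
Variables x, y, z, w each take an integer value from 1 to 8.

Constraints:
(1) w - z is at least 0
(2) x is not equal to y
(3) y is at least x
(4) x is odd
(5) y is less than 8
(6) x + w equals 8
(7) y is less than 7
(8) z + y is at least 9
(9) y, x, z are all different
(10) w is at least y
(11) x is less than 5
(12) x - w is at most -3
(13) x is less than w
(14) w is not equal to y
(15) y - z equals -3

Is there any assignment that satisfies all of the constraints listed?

Satisfiable

Take x = 1, y = 4, z = 7, w = 7. Then constraint 1: w - z = 0; constraint 6: x + w = 8, and every other listed constraint is also met.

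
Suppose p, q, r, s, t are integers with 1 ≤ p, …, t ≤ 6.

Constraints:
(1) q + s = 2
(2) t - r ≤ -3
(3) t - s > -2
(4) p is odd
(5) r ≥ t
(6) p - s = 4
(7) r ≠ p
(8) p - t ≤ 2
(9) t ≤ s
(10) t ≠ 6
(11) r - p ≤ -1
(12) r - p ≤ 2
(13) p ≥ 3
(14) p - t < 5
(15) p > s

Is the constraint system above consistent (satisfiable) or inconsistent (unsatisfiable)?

Unsatisfiable

Constraints 2, 8, and 11 give t − p ≥ -2, p − r ≥ 1, r − t ≥ 3.
Adding all 3 inequalities: the left sides telescope to 0, and the right sides sum to (-2) + 1 + 3 = 2. So 0 ≥ 2, which is false.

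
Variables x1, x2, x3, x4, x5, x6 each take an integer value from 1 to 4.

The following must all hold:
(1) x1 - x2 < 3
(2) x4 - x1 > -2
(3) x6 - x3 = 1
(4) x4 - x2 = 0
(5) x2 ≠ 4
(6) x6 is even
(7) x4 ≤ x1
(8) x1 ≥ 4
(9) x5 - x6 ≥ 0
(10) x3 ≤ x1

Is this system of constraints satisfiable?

Satisfiable

Try x1 = 4, x2 = 3, x3 = 1, x4 = 3, x5 = 3, x6 = 2.
Check constraint 1: x1 - x2 = 1; constraint 2: x4 - x1 = -1. The remaining constraints are straightforward to verify.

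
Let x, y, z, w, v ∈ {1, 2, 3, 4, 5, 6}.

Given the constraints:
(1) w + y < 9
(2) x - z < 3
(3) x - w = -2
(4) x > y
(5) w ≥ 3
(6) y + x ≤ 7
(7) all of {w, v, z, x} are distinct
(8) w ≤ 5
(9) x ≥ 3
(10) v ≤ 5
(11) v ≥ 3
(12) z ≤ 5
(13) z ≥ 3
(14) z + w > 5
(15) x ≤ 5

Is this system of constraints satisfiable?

Unsatisfiable

Constraints 5, 8, 9, 10, 11, 12, 13, and 15 confine each of w, v, z, x to the 3 values {3, …, 5}.
Constraint 7 requires all 4 of them to be distinct, but only 3 values are available — impossible by the pigeonhole principle.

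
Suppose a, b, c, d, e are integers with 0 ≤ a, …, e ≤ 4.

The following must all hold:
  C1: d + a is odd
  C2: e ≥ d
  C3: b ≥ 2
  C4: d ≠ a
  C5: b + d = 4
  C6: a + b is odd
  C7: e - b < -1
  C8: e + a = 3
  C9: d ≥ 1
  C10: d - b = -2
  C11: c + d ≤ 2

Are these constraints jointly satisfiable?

Satisfiable

One satisfying assignment is a = 2, b = 3, c = 0, d = 1, e = 1.
For the less obvious constraints — constraint 5: b + d = 4; constraint 7: e - b = -2; constraint 8: e + a = 3 — and the others hold by inspection.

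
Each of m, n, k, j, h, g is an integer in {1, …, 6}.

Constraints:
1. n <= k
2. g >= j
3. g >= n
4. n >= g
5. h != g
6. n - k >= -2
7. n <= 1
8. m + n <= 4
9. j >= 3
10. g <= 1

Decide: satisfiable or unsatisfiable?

Unsatisfiable

From constraints 2 and 9: g ≥ j and j ≥ 3, so g ≥ 3. From constraint 10: g ≤ 1. But 1 < 3, so no value of g works.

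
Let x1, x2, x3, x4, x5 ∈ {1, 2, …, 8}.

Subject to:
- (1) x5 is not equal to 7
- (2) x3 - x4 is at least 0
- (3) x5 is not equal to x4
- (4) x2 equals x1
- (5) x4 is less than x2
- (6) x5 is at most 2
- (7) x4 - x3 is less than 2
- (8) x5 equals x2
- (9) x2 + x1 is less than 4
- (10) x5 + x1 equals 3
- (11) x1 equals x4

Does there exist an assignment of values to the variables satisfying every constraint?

Unsatisfiable

From constraints 4, 8, and 11, x5 = x2 = x1 = x4, so x5 = x4. But constraint 3 says x5 ≠ x4. Contradiction.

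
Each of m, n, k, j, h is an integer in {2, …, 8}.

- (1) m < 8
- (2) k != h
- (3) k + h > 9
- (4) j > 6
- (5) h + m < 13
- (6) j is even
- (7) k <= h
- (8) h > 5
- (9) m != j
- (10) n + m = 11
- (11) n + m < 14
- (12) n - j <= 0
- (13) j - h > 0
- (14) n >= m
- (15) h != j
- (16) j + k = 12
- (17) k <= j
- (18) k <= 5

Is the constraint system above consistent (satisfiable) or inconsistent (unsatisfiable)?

Satisfiable

Setting (m, n, k, j, h) = (3, 8, 4, 8, 7) satisfies everything: constraint 3: k + h = 11; constraint 5: h + m = 10, and the others follow.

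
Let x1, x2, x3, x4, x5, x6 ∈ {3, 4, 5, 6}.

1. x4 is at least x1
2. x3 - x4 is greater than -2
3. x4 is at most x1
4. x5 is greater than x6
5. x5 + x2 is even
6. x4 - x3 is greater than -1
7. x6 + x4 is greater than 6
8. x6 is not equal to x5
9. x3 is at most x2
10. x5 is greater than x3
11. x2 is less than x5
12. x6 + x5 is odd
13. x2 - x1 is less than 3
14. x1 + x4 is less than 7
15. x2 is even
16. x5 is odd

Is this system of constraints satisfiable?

Constraint 16 makes x5 odd and constraint 15 makes x2 even, so x5 + x2 must be odd. Constraint 5 says x5 + x2 is even — contradiction.

Unsatisfiable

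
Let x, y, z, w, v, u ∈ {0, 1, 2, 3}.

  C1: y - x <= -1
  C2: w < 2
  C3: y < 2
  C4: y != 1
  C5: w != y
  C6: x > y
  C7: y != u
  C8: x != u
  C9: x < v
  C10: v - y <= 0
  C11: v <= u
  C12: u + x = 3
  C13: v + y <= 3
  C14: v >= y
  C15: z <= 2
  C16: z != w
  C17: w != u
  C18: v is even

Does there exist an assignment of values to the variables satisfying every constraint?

Unsatisfiable

Constraints 6, 9, and 10 give x < v, v ≤ y, y < x. Chaining: x < v ≤ y < x, which forces x < x — impossible.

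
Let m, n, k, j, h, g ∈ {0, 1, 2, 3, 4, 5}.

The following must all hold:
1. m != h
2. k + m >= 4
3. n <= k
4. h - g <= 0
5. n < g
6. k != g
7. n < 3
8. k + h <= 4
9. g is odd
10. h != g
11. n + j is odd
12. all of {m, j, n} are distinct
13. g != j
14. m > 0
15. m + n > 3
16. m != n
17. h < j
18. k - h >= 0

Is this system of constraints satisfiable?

Satisfiable

Try m = 5, n = 1, k = 1, j = 4, h = 0, g = 3.
Check constraint 2: k + m = 6; constraint 4: h - g = -3; constraint 8: k + h = 1. The remaining constraints are straightforward to verify.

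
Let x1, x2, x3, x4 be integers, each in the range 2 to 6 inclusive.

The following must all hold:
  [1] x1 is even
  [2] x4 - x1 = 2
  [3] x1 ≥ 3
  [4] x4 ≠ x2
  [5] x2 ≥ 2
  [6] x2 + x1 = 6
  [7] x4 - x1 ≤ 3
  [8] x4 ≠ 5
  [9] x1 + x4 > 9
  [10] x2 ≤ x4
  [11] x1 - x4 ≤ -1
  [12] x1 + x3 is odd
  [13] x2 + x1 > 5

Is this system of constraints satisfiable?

Try x1 = 4, x2 = 2, x3 = 5, x4 = 6.
Check constraint 2: x4 - x1 = 2; constraint 6: x2 + x1 = 6. The remaining constraints are straightforward to verify.

Satisfiable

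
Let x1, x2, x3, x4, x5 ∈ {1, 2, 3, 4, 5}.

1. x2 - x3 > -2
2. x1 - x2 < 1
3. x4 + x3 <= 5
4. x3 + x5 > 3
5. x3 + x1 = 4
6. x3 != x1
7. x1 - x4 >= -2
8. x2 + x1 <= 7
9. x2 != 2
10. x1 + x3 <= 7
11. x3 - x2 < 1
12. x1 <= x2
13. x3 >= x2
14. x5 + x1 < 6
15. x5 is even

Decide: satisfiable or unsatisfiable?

Satisfiable

Setting (x1, x2, x3, x4, x5) = (1, 3, 3, 1, 2) satisfies everything: constraint 1: x2 - x3 = 0; constraint 2: x1 - x2 = -2, and the others follow.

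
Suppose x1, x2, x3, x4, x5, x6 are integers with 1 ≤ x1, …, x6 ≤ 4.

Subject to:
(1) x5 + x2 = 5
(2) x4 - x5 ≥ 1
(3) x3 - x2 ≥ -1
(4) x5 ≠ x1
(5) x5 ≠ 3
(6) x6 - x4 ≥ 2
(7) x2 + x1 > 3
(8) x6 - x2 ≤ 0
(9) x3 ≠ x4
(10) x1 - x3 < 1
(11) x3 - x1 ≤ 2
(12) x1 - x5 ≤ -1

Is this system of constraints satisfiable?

Unsatisfiable

Constraints 2, 3, 6, 8, 11, and 12 give x1 − x3 ≥ -2, x3 − x2 ≥ -1, x2 − x6 ≥ 0, x6 − x4 ≥ 2, x4 − x5 ≥ 1, x5 − x1 ≥ 1.
Adding all 6 inequalities: the left sides telescope to 0, and the right sides sum to (-2) + (-1) + 0 + 2 + 1 + 1 = 1. So 0 ≥ 1, which is false.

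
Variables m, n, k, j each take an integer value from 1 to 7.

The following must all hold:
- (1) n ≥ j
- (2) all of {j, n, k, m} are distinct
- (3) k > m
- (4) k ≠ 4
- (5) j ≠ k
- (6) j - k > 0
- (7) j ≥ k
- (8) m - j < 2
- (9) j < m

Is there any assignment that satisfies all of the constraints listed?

Unsatisfiable

Constraints 3, 6, and 9 give k < j, j < m, m < k. Chaining: k < j < m < k, which forces k < k — impossible.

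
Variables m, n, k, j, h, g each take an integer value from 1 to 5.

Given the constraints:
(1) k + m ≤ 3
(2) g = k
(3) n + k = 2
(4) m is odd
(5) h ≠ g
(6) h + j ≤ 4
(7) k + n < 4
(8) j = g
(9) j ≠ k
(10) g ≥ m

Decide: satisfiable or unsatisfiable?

From constraints 2 and 8, j = g = k, so j = k. But constraint 9 says j ≠ k. Contradiction.

Unsatisfiable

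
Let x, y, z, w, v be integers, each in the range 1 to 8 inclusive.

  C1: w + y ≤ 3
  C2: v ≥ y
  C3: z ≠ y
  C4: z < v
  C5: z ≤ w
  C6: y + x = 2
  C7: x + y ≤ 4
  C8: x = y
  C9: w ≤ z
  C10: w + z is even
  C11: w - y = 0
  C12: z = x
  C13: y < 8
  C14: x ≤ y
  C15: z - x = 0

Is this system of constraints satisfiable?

Unsatisfiable

From constraints 8 and 12, z = x = y, so z = y. But constraint 3 says z ≠ y. Contradiction.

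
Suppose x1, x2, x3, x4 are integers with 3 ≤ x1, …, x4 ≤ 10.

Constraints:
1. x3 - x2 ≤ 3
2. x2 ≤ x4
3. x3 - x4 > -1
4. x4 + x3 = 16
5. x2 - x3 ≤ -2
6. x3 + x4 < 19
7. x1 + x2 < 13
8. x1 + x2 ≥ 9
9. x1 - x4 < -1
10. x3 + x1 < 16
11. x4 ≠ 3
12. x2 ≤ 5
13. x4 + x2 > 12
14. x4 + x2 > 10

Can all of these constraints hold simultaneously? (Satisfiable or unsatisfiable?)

Satisfiable

Try x1 = 5, x2 = 5, x3 = 8, x4 = 8.
Check constraint 1: x3 - x2 = 3; constraint 3: x3 - x4 = 0. The remaining constraints are straightforward to verify.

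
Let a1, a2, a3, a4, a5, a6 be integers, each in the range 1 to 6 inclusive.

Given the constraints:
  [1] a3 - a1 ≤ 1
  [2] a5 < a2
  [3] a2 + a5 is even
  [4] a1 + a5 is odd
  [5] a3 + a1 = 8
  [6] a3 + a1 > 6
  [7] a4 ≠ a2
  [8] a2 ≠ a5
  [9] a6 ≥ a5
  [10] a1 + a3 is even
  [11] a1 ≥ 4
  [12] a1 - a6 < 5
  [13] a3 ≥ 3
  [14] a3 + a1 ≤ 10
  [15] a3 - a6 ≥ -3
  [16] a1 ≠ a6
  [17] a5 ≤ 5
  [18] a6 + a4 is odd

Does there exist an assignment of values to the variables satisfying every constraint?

Satisfiable

The assignment a1 = 5, a2 = 6, a3 = 3, a4 = 4, a5 = 2, a6 = 3 works:
  constraint 1 holds since a3 - a1 = -2.
  constraint 5 holds since a3 + a1 = 8.
The rest check out directly.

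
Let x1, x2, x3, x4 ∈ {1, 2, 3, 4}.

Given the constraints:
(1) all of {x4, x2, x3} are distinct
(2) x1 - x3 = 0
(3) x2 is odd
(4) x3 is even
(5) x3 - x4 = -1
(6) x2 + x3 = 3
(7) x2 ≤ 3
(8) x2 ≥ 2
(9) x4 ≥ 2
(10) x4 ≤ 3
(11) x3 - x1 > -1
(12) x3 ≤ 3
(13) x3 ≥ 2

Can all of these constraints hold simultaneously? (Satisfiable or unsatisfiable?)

Constraints 7, 8, 9, 10, 12, and 13 confine each of x4, x2, x3 to the 2 values {2, 3}.
Constraint 1 requires all 3 of them to be distinct, but only 2 values are available — impossible by the pigeonhole principle.

Unsatisfiable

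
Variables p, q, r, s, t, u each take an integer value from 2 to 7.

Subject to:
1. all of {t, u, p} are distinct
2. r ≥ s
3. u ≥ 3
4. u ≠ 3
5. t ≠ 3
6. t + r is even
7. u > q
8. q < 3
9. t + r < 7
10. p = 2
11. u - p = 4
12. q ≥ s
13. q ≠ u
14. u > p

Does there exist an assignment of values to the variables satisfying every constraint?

Satisfiable

Take p = 2, q = 2, r = 2, s = 2, t = 4, u = 6. Then constraint 1: values 4, 6, 2 are distinct; constraint 9: t + r = 6; constraint 11: u - p = 4, and every other listed constraint is also met.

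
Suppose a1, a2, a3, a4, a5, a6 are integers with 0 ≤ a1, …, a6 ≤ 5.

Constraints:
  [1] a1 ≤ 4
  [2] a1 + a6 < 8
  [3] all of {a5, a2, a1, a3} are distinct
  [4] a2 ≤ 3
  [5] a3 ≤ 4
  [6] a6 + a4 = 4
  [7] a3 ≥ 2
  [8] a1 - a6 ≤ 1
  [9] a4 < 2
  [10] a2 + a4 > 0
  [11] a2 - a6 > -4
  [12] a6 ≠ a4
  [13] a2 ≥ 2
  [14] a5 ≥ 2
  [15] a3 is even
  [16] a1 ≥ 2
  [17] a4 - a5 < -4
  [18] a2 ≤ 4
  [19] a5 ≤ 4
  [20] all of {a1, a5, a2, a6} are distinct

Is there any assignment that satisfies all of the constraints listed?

Unsatisfiable

Constraints 1, 5, 7, 13, 14, 16, 18, and 19 confine each of a5, a2, a1, a3 to the 3 values {2, …, 4}.
Constraint 3 requires all 4 of them to be distinct, but only 3 values are available — impossible by the pigeonhole principle.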